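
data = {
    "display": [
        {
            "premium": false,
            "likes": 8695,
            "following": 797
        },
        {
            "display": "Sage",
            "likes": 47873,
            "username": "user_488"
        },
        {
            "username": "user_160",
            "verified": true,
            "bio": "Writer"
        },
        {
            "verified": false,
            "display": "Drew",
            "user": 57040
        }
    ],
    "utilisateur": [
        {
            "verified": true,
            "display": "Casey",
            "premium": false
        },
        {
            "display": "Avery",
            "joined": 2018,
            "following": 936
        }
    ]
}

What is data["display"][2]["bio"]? "Writer"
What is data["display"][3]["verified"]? False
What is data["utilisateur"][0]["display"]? "Casey"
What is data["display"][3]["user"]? 57040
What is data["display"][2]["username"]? "user_160"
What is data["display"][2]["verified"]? True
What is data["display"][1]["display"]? "Sage"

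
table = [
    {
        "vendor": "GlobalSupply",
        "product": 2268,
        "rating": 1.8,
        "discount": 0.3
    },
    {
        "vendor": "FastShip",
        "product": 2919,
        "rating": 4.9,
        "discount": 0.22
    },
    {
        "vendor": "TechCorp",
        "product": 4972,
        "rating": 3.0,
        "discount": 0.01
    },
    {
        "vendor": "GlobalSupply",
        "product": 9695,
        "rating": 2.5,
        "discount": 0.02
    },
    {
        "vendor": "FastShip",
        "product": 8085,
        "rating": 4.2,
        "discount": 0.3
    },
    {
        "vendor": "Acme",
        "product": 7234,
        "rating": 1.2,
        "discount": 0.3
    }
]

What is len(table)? 6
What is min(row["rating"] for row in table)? 1.2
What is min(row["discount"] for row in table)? 0.01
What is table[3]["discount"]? 0.02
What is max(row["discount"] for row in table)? 0.3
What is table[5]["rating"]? 1.2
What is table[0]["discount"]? 0.3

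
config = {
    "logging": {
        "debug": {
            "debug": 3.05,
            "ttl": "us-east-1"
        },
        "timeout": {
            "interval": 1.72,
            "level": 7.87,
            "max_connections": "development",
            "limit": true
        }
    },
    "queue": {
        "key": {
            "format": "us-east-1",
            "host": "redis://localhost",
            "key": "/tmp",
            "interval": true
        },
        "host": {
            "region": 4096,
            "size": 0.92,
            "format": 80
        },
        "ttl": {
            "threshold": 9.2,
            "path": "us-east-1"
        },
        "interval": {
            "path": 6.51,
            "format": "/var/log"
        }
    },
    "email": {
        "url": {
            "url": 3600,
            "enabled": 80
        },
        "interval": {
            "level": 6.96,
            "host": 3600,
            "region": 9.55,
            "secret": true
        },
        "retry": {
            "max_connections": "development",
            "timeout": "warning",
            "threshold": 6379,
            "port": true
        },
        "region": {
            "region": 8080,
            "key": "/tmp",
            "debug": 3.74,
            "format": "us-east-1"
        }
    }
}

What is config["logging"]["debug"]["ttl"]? "us-east-1"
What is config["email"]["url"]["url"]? 3600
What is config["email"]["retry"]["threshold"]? 6379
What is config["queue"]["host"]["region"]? 4096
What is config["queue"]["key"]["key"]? "/tmp"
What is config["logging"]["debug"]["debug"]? 3.05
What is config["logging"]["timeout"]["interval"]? 1.72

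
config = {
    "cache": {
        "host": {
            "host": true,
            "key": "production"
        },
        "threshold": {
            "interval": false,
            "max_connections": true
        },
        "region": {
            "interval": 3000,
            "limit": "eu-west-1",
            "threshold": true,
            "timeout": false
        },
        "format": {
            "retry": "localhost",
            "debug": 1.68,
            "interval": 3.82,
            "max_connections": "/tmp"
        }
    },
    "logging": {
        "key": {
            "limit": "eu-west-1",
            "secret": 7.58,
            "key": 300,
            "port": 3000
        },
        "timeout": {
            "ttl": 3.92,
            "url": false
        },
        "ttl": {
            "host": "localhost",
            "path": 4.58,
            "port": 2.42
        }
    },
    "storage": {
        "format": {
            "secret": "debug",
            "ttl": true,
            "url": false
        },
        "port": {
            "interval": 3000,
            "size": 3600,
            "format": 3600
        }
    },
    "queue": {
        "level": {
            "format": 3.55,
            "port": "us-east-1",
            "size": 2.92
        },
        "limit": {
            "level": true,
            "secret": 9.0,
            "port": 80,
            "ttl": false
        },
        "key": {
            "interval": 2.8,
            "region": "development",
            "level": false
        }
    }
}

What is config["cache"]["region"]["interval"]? 3000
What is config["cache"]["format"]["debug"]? 1.68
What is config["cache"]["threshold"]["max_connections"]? True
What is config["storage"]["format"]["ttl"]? True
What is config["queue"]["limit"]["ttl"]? False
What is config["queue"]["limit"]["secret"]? 9.0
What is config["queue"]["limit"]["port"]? 80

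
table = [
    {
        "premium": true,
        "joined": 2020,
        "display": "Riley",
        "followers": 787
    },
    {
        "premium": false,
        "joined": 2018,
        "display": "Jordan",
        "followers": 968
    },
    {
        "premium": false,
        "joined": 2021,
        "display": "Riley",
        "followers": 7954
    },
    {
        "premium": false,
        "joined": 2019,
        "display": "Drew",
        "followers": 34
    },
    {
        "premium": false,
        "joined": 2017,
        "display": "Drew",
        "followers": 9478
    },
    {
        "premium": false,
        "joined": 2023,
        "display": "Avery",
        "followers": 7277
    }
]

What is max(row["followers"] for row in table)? 9478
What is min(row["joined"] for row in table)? 2017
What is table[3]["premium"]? False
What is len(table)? 6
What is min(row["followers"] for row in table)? 34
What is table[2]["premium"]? False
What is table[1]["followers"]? 968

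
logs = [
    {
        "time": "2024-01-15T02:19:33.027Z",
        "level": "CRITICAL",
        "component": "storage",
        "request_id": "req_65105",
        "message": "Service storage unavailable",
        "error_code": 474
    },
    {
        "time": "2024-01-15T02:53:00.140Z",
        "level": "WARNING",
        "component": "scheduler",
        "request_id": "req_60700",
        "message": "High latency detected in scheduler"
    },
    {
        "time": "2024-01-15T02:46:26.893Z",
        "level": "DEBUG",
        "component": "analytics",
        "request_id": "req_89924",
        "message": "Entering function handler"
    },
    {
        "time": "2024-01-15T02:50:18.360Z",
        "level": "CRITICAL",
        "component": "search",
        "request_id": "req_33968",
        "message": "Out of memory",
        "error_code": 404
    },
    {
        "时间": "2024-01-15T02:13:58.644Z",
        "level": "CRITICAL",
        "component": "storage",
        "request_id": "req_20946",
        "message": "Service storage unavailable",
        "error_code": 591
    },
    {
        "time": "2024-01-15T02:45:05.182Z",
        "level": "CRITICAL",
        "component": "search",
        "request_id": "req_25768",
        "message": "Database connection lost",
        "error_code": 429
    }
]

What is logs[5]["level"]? "CRITICAL"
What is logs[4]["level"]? "CRITICAL"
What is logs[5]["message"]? "Database connection lost"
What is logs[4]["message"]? "Service storage unavailable"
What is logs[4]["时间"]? "2024-01-15T02:13:58.644Z"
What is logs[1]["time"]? "2024-01-15T02:53:00.140Z"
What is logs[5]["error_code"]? 429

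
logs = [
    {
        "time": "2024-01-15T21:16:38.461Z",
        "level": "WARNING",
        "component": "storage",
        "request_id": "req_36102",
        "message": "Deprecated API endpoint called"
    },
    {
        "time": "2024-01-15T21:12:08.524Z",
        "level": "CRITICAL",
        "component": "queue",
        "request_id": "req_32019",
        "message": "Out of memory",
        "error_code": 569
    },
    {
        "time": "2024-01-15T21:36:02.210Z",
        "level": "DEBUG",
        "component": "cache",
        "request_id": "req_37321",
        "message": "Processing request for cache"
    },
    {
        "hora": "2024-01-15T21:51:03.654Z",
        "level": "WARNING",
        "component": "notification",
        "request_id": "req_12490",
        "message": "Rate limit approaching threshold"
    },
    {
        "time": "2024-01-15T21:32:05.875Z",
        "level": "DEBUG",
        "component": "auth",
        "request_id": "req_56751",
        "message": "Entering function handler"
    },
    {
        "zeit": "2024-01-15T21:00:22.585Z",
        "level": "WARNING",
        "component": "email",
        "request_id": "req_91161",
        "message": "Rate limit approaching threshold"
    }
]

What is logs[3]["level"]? "WARNING"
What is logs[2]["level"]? "DEBUG"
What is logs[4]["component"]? "auth"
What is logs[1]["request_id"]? "req_32019"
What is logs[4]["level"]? "DEBUG"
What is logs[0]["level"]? "WARNING"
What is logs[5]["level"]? "WARNING"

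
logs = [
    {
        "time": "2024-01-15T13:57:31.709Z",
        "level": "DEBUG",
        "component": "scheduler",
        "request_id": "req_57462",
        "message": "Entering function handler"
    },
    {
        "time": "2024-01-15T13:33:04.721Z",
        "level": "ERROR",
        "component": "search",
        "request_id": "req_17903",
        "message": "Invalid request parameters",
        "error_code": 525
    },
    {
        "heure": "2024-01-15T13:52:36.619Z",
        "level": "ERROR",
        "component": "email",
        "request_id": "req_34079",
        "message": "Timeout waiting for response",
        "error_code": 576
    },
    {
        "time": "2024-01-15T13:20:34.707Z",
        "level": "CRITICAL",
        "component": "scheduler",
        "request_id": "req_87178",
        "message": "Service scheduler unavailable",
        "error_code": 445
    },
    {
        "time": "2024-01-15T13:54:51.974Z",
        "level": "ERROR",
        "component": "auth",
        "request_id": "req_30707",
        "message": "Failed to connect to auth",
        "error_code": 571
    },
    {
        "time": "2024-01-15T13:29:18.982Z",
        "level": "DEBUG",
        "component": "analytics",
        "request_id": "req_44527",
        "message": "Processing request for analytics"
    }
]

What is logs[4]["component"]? "auth"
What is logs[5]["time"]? "2024-01-15T13:29:18.982Z"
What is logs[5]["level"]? "DEBUG"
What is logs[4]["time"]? "2024-01-15T13:54:51.974Z"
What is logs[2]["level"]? "ERROR"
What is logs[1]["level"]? "ERROR"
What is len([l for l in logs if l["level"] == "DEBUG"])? 2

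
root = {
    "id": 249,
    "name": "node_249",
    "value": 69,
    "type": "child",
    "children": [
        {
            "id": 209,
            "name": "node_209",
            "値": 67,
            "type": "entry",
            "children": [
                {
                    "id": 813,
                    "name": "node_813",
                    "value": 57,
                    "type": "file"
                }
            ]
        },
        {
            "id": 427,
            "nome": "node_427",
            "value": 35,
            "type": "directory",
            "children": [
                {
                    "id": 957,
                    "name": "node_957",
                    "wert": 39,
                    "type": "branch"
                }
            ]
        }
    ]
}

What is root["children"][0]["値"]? 67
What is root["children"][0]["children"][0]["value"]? 57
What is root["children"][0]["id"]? 209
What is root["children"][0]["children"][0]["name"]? "node_813"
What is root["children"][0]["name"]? "node_209"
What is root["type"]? "child"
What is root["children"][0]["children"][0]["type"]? "file"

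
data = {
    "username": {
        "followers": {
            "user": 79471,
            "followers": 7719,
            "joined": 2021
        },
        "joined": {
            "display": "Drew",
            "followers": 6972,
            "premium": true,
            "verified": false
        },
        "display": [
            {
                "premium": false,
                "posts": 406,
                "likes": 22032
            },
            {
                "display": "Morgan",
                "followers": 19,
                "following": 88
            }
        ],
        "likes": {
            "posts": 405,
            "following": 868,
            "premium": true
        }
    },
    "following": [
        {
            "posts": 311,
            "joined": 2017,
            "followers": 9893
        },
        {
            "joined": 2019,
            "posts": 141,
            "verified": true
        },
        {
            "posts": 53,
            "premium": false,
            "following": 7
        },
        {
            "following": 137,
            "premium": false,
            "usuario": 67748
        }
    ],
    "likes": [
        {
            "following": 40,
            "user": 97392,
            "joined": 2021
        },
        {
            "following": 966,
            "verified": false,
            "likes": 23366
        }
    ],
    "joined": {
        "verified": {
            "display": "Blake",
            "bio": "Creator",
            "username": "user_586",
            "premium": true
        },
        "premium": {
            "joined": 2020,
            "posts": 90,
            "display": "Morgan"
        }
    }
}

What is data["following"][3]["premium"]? False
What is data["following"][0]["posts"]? 311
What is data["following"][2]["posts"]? 53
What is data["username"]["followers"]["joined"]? 2021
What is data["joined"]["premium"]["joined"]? 2020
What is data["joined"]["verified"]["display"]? "Blake"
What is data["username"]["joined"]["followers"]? 6972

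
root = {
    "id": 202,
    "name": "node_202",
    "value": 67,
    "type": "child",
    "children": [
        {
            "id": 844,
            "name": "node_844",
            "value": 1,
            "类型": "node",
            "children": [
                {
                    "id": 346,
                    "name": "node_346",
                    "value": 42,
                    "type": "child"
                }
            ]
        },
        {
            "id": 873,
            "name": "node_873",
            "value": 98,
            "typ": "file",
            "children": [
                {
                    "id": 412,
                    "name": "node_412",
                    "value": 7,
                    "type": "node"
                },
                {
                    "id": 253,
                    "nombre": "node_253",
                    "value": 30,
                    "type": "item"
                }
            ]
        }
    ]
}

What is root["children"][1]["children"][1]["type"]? "item"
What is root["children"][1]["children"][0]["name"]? "node_412"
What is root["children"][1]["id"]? 873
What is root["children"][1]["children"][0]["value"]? 7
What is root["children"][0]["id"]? 844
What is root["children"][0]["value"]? 1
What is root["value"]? 67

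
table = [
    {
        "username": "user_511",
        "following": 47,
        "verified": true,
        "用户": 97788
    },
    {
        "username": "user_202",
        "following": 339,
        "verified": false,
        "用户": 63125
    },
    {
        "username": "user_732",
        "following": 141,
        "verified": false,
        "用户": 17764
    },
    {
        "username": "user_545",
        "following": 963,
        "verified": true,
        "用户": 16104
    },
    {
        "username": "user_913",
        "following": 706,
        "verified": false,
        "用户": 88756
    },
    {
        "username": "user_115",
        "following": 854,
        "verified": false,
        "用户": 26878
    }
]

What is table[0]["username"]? "user_511"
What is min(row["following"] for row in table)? 47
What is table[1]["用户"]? 63125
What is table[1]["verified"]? False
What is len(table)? 6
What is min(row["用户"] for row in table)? 16104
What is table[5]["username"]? "user_115"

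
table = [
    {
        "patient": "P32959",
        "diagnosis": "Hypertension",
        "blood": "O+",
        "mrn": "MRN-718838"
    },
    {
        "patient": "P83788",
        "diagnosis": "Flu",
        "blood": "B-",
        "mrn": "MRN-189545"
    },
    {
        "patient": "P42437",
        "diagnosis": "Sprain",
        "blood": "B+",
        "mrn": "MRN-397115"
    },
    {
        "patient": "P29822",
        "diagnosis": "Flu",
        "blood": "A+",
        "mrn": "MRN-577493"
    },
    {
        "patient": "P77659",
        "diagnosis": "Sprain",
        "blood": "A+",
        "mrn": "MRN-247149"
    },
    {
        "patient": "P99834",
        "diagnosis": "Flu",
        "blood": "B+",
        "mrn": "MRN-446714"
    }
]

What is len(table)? 6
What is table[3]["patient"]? "P29822"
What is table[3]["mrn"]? "MRN-577493"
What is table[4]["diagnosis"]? "Sprain"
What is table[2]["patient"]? "P42437"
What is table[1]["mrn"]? "MRN-189545"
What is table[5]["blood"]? "B+"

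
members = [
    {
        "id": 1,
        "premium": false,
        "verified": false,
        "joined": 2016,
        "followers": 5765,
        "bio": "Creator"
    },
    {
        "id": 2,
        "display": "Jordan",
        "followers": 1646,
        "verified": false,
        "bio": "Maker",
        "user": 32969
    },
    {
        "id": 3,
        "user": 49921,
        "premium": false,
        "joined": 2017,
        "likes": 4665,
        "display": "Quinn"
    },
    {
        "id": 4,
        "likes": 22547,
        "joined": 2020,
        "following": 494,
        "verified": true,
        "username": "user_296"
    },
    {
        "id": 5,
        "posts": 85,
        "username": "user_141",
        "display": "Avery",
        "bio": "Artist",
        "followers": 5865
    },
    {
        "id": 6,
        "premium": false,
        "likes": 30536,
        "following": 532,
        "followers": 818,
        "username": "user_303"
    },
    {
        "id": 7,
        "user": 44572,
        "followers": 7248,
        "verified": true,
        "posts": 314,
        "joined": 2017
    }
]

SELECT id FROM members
[1, 2, 3, 4, 5, 6, 7]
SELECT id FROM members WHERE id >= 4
[4, 5, 6, 7]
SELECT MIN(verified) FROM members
False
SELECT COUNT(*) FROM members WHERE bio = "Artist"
1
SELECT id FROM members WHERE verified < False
[]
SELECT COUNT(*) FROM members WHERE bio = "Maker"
1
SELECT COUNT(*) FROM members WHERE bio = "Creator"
1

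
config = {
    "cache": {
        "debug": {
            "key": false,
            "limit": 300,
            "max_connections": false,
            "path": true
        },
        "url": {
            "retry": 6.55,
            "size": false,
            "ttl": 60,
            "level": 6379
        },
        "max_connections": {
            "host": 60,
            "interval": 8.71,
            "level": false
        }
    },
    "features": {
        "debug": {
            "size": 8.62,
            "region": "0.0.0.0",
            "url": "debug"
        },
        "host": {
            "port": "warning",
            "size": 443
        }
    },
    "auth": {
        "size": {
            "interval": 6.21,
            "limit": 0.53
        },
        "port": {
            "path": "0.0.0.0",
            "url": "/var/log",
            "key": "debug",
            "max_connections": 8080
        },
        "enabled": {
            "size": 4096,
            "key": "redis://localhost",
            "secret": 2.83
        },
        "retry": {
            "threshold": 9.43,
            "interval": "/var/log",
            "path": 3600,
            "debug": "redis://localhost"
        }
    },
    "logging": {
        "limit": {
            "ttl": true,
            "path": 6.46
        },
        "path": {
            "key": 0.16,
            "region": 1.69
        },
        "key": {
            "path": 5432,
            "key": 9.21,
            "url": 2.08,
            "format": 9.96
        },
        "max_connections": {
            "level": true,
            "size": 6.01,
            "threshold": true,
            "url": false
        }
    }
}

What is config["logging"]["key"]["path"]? 5432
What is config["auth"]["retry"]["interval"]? "/var/log"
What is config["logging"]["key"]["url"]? 2.08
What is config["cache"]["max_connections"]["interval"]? 8.71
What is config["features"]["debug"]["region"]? "0.0.0.0"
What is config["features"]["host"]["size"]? 443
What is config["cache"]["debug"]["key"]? False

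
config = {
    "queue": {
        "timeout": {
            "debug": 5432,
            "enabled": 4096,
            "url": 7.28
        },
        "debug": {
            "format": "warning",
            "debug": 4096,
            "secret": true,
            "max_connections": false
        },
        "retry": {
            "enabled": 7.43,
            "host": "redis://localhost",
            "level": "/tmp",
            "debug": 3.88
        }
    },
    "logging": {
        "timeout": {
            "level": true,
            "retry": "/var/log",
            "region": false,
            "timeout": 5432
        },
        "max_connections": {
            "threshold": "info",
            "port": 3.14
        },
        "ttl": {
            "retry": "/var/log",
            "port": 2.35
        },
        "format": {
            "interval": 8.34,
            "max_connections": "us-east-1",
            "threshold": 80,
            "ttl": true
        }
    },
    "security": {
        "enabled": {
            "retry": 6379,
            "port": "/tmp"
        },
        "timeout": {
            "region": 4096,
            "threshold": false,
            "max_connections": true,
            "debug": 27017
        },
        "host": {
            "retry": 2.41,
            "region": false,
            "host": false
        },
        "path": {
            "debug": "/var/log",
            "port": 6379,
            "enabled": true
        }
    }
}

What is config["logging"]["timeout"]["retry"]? "/var/log"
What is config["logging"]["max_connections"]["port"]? 3.14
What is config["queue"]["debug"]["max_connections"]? False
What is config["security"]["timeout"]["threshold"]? False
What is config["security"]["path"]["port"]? 6379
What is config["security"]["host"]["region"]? False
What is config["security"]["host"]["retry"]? 2.41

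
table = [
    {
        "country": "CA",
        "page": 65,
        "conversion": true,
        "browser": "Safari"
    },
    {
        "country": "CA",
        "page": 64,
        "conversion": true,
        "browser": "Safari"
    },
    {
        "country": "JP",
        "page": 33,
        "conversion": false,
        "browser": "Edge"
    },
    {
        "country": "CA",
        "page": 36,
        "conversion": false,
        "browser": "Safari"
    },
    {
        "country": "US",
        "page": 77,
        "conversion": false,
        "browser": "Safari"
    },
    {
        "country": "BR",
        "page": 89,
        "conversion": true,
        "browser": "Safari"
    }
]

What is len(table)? 6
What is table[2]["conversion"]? False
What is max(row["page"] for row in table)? 89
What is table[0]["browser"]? "Safari"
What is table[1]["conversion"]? True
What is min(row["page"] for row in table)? 33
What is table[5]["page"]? 89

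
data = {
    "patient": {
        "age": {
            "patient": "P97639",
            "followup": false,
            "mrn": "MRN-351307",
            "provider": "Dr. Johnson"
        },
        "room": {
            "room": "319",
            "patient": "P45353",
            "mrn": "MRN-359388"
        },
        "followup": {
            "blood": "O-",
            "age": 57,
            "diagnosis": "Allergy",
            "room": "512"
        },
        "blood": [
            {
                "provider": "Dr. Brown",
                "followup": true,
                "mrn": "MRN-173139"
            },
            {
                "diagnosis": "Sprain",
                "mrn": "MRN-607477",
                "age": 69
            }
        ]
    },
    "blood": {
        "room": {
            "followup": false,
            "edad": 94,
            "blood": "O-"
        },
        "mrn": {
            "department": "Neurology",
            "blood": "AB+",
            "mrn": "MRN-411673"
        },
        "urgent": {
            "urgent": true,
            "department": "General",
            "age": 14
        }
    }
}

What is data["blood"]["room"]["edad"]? 94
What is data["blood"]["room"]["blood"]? "O-"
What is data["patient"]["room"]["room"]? "319"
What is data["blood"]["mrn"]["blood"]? "AB+"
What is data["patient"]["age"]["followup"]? False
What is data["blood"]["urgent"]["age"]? 14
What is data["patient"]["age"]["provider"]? "Dr. Johnson"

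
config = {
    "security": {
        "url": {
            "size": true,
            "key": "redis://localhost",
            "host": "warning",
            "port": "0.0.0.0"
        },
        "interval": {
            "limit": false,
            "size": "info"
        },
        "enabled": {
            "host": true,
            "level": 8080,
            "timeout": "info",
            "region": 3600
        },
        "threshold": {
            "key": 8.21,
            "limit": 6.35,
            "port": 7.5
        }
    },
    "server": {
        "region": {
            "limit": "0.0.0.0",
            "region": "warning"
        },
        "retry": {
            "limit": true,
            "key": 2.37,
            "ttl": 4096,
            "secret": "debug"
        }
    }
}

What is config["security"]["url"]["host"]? "warning"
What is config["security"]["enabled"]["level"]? 8080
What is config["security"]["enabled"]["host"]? True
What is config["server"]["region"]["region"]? "warning"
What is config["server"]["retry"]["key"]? 2.37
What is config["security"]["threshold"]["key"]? 8.21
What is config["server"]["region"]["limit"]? "0.0.0.0"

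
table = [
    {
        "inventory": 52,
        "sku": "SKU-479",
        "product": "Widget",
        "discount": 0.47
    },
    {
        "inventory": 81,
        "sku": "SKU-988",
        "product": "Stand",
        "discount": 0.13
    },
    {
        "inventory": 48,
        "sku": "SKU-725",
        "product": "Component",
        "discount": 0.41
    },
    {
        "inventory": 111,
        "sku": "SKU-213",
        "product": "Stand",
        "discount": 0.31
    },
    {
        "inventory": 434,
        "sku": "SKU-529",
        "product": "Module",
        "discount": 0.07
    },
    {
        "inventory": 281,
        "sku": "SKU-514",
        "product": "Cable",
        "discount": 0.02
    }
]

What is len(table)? 6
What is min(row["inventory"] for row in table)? 48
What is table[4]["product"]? "Module"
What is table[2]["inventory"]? 48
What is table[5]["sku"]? "SKU-514"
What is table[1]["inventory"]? 81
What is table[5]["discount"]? 0.02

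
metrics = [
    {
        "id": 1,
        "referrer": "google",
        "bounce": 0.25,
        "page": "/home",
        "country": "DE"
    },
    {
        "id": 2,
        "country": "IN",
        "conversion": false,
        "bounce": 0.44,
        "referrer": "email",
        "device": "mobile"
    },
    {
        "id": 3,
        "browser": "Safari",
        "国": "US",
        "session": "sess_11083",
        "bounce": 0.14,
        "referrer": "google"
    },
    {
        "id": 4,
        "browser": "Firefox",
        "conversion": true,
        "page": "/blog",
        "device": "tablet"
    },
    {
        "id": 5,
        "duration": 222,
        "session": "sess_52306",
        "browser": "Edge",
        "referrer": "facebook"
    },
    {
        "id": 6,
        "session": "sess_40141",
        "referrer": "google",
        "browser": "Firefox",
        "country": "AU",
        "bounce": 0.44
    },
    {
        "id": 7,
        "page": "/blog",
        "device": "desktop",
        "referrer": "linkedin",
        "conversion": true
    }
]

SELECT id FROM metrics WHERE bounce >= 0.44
[2, 6]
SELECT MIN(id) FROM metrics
1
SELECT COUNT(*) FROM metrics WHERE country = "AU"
1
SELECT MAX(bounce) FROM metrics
0.44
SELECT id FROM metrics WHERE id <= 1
[1]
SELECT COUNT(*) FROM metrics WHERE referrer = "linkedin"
1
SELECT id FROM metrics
[1, 2, 3, 4, 5, 6, 7]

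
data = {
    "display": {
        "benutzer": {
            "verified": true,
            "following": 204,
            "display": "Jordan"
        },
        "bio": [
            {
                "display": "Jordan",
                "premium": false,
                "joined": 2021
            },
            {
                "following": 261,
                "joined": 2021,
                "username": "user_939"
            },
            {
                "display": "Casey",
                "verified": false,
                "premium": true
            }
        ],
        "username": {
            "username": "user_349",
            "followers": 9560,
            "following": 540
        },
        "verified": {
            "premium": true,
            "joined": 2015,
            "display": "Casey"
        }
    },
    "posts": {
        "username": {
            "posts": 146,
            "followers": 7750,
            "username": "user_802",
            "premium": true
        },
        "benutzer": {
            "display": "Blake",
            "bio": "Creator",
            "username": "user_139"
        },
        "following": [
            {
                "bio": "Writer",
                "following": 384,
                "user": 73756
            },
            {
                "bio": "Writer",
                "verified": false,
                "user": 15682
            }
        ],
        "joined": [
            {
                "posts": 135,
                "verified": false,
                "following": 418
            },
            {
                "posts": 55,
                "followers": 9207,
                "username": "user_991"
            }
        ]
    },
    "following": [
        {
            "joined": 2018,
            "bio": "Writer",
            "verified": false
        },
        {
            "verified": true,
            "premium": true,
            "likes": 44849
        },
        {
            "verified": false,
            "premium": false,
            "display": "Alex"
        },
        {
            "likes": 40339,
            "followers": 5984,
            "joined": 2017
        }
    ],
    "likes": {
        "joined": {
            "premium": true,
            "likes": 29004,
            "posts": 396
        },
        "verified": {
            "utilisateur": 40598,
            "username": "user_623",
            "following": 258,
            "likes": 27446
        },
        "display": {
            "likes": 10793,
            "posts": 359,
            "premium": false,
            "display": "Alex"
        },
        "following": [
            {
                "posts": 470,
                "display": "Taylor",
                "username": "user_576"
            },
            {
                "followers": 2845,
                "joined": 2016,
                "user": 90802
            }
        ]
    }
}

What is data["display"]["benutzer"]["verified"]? True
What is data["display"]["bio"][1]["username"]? "user_939"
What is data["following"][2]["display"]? "Alex"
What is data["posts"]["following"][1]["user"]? 15682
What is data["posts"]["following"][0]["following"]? 384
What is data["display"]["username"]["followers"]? 9560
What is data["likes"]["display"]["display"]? "Alex"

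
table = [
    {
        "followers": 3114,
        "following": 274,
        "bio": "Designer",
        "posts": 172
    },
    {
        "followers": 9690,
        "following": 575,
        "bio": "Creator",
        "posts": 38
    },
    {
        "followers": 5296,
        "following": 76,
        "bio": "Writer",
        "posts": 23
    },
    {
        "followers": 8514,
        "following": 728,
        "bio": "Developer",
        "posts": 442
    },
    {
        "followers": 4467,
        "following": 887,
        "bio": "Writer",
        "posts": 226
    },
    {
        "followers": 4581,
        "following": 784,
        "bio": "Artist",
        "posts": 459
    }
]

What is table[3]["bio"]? "Developer"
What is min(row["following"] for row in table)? 76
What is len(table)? 6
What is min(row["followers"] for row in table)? 3114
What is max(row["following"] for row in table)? 887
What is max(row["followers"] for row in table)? 9690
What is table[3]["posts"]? 442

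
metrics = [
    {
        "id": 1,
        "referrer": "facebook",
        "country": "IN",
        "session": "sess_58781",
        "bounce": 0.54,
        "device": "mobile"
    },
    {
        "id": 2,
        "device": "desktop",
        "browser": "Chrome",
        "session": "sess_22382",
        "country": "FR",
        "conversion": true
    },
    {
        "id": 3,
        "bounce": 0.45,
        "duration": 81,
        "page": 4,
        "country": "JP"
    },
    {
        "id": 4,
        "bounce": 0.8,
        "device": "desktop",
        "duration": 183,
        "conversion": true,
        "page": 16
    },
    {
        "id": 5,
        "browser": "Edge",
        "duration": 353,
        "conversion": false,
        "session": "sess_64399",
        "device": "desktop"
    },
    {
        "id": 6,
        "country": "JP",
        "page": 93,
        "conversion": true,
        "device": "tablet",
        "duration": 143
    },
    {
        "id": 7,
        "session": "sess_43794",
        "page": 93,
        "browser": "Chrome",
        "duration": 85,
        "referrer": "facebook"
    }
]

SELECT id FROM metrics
[1, 2, 3, 4, 5, 6, 7]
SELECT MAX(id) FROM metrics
7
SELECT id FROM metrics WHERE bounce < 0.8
[1, 3]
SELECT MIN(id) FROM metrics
1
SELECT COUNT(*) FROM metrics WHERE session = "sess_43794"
1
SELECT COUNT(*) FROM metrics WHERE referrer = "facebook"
2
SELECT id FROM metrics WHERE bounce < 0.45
[]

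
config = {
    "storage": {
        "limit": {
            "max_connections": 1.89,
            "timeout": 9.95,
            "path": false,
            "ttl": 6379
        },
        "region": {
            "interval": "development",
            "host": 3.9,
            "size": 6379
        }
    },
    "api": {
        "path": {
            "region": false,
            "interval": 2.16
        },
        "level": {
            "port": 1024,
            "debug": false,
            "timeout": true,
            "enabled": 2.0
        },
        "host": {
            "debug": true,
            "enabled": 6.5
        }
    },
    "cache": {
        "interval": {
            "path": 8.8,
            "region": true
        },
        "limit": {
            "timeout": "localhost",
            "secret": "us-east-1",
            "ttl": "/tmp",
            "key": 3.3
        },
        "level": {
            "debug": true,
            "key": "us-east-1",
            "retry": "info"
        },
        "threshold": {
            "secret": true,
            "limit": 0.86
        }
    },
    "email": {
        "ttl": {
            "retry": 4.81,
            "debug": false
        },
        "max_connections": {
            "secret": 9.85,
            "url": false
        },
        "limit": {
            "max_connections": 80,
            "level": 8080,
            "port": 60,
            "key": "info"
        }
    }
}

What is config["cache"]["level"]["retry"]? "info"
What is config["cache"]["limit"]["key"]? 3.3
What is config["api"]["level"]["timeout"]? True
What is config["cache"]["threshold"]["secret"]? True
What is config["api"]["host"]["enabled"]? 6.5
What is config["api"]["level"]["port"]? 1024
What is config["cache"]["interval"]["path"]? 8.8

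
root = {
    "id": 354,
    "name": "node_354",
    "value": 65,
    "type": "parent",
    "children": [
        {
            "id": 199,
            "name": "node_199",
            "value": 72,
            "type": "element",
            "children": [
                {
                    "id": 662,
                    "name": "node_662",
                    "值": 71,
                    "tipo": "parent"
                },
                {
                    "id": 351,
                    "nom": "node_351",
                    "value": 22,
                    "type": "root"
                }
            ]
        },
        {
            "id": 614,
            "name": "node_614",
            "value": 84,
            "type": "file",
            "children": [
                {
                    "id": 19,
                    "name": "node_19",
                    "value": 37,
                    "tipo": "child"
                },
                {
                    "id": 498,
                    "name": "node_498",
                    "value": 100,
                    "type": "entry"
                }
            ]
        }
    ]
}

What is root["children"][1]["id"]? 614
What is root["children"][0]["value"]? 72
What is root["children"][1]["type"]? "file"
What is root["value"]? 65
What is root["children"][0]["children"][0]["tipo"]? "parent"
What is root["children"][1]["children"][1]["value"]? 100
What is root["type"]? "parent"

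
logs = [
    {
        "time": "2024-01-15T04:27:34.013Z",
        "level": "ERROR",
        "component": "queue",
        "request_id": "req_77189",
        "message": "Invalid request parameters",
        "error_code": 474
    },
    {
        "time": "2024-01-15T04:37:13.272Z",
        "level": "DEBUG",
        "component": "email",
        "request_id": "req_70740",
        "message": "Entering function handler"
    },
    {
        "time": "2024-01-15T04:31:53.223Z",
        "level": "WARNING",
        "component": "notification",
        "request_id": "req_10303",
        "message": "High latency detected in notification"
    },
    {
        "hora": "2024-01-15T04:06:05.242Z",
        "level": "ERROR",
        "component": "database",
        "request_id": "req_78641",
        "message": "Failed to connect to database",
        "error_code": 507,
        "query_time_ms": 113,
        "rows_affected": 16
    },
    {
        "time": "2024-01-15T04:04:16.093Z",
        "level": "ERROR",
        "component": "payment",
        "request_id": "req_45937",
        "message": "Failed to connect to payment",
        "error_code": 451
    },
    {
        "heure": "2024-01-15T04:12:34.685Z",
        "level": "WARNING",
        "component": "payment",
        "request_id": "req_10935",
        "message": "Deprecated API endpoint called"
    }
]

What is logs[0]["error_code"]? 474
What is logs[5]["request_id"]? "req_10935"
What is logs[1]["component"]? "email"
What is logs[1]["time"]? "2024-01-15T04:37:13.272Z"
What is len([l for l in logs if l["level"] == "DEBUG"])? 1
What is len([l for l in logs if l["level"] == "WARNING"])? 2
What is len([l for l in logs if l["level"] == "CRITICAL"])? 0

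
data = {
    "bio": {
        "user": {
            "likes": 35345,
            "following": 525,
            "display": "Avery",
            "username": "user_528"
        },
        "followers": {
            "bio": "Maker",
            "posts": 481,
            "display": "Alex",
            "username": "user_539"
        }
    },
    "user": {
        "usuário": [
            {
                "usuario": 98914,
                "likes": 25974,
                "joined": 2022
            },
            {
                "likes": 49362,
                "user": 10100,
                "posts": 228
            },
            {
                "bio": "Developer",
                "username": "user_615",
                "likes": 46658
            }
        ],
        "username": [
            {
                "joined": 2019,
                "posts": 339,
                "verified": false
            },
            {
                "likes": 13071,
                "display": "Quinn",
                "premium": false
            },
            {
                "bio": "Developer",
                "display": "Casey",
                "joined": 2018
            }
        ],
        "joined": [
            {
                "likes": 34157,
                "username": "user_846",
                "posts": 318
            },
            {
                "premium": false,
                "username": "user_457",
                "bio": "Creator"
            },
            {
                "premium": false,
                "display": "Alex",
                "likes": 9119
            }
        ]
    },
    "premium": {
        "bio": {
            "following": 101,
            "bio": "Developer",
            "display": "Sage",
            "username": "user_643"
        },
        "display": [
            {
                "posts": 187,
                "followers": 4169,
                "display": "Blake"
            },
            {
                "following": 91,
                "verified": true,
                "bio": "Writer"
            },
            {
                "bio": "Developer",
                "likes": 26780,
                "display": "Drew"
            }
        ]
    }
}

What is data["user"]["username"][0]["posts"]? 339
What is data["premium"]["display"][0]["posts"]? 187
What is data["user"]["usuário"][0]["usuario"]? 98914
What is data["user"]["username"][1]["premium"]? False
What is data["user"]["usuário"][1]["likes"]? 49362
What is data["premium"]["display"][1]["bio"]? "Writer"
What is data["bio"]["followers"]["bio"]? "Maker"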